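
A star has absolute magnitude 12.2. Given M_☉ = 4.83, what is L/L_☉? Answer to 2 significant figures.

L/L_☉ ≈ 1.1×10^-3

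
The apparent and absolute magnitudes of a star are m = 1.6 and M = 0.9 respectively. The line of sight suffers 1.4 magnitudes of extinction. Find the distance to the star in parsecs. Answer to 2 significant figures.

d ≈ 7.2 pc

m − M = 5 log₁₀(d/10 pc) + A  ⇒  1.6 − (0.9) − 1.4 = 5 log₁₀(d/10)
-0.700 = 5 log₁₀(d/10)
log₁₀ d = (m − M − A)/5 + 1 = 0.8600
d = 10^0.8600 = 7.244 pc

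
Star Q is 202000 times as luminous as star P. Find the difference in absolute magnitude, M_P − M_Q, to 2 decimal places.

Pogson: ΔM = −2.5 log₁₀(ratio) = −2.5 log₁₀(202000) = −2.5 × 5.3054 = -13.263
Star Q is brighter so has the smaller magnitude: M_P − M_Q is positive.

M_P − M_Q ≈ 13.26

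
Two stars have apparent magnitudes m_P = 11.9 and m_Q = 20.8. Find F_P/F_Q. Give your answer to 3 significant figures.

F_P/F_Q ≈ 3630

Magnitude difference = -8.9
Flux ratio = 10^(−0.4 Δm) = 10^(−0.4 × -8.9) = 10^3.560 = 3631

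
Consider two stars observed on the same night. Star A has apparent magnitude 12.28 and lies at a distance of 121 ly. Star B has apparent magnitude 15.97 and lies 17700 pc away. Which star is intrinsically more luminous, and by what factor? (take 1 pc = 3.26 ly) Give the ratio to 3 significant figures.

Star A: d = 121 ly / 3.26 = 37.12 pc
Star A: M = m − 5 log₁₀ d + 5 = 12.28 − 5·1.5696 + 5 = 9.432
Star B: M = m − 5 log₁₀ d + 5 = 15.97 − 5·4.2480 + 5 = -0.270
ΔM = M_A − M_B = 9.432 − (-0.270) = 9.702; smaller M is more luminous → Star B.
L ratio = 10^(0.4 |ΔM|) = 10^3.881 = 7600

Star B is more luminous, by a factor of 7600.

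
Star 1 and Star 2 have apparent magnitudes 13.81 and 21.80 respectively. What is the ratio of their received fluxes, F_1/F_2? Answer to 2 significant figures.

Δm = 13.81 − (21.80) = -7.99
Flux ratio = 10^(−0.4 Δm) = 10^(−0.4 × -7.99) = 10^3.196 = 1570

F_1/F_2 ≈ 1600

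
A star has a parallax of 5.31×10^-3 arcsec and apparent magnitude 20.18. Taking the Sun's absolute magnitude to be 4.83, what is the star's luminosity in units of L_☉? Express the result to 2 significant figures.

L/L_☉ ≈ 2.6×10^-4

d = 1/p = 1/5.31×10^-3″ = 188.3 pc
M = m − 5 log₁₀ d + 5 = 20.18 − 5·2.2749 + 5 = 13.805
M − M_☉ = 13.805 − 4.83 = 8.975
L/L_☉ = 10^(−0.4 × 8.975) = 2.569×10^-4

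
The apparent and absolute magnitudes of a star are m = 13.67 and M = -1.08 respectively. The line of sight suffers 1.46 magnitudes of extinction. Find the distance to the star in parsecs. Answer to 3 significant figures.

d ≈ 4550 pc

m − M = 5 log₁₀(d/10 pc) + A  ⇒  13.67 − (-1.08) − 1.46 = 5 log₁₀(d/10)
13.290 = 5 log₁₀(d/10)
log₁₀ d = (m − M − A)/5 + 1 = 3.6580
d = 10^3.6580 = 4550 pc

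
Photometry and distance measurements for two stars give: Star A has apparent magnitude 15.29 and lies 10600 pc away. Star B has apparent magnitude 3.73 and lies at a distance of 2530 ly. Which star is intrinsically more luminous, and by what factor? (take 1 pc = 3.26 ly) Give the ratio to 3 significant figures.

Star B is more luminous, by a factor of 226.

Star A: M = m − 5 log₁₀ d + 5 = 15.29 − 5·4.0253 + 5 = 0.163
Star B: d = 2530 ly / 3.26 = 776.1 pc
Star B: M = m − 5 log₁₀ d + 5 = 3.73 − 5·2.8899 + 5 = -5.720
ΔM = M_A − M_B = 0.163 − (-5.720) = 5.883; smaller M is more luminous → Star B.
L ratio = 10^(0.4 |ΔM|) = 10^2.353 = 225.5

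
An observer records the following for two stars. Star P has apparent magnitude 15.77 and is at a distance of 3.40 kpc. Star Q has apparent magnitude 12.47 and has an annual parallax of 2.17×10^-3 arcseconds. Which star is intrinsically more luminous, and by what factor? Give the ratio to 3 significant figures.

Star P is more luminous, by a factor of 2.61.

Star P: d = 3.40 kpc = 3400 pc
Star P: M = m − 5 log₁₀ d + 5 = 15.77 − 5·3.5315 + 5 = 3.113
Star Q: d = 1/p = 1/2.17×10^-3″ = 460.8 pc
Star Q: M = m − 5 log₁₀ d + 5 = 12.47 − 5·2.6635 + 5 = 4.152
ΔM = M_P − M_Q = 3.113 − (4.152) = -1.040; smaller M is more luminous → Star P.
L ratio = 10^(0.4 |ΔM|) = 10^0.416 = 2.605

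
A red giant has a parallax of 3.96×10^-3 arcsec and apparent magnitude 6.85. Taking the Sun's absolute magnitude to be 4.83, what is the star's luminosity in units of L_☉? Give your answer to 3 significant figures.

d = 1/p = 1/3.96×10^-3″ = 252.5 pc
M = m − 5 log₁₀ d + 5 = 6.85 − 5·2.4023 + 5 = -0.162
M − M_☉ = -0.162 − 4.83 = -4.992
L/L_☉ = 10^(−0.4 × -4.992) = 99.22

L/L_☉ ≈ 99.2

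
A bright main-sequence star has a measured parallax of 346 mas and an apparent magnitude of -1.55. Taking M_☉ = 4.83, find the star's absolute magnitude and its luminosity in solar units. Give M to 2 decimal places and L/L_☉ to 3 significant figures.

M ≈ 1.15; L/L_☉ ≈ 29.8

d = 1/p = 1000/346 mas = 2.890 pc
M = m − 5 log₁₀ d + 5 = -1.55 − 5·0.4609 + 5 = 1.145
M − M_☉ = 1.145 − 4.83 = -3.685
L/L_☉ = 10^(−0.4 × -3.685) = 29.77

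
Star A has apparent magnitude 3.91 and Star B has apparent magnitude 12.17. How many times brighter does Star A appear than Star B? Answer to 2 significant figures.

2000

Magnitude difference = -8.26
Flux ratio = 10^(−0.4 Δm) = 10^(−0.4 × -8.26) = 10^3.304 = 2014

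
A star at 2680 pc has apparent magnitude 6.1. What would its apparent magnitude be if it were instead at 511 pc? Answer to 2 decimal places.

m ≈ 2.50

Flux ∝ 1/d², so Δm = 5 log₁₀(d₂/d₁) = 5 log₁₀(511/2680) = -3.599
m₂ = m₁ + Δm = 6.1 + (-3.599) = 2.501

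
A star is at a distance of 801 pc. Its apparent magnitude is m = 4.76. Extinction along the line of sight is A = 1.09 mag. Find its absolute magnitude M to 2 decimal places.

5 log₁₀(d/10 pc) = 5 log₁₀(801.0) − 5 = 9.518
M = m − 5 log₁₀(d/10) − A = 4.76 − 9.518 − 1.09 = -5.848

M ≈ -5.85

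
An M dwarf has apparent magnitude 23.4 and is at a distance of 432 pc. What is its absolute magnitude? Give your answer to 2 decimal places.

M ≈ 15.22

5 log₁₀(d/10 pc) = 5 log₁₀(432.0) − 5 = 8.177
M = m − 5 log₁₀(d/10) = 23.4 − 8.177 = 15.223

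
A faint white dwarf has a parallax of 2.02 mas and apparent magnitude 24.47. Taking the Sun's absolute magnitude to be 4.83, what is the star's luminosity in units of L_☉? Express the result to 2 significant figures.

L/L_☉ ≈ 3.4×10^-5

d = 1/p = 1000/2.02 mas = 495.0 pc
M = m − 5 log₁₀ d + 5 = 24.47 − 5·2.6946 + 5 = 15.997
M − M_☉ = 15.997 − 4.83 = 11.167
L/L_☉ = 10^(−0.4 × 11.167) = 3.414×10^-5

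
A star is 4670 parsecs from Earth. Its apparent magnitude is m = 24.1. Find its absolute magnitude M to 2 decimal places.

M ≈ 10.75

5 log₁₀(d/10 pc) = 5 log₁₀(4670) − 5 = 13.347
M = m − 5 log₁₀(d/10) = 24.1 − 13.347 = 10.753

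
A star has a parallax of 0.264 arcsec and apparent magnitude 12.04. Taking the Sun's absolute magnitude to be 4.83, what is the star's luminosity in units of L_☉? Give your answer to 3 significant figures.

d = 1/p = 1/0.264″ = 3.788 pc
M = m − 5 log₁₀ d + 5 = 12.04 − 5·0.5784 + 5 = 14.148
M − M_☉ = 14.148 − 4.83 = 9.318
L/L_☉ = 10^(−0.4 × 9.318) = 1.874×10^-4

L/L_☉ ≈ 1.87×10^-4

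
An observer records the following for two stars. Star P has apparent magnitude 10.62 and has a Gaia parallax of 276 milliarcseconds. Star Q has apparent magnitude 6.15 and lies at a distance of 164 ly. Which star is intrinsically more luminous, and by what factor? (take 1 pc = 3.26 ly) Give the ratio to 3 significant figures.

Star Q is more luminous, by a factor of 11800.

Star P: p = 276 mas = 0.276″ → d = 1/p = 3.623 pc
Star P: M = m − 5 log₁₀ d + 5 = 10.62 − 5·0.5591 + 5 = 12.825
Star Q: d = 164 ly / 3.26 = 50.31 pc
Star Q: M = m − 5 log₁₀ d + 5 = 6.15 − 5·1.7016 + 5 = 2.642
ΔM = M_P − M_Q = 12.825 − (2.642) = 10.183; smaller M is more luminous → Star Q.
L ratio = 10^(0.4 |ΔM|) = 10^4.073 = 11830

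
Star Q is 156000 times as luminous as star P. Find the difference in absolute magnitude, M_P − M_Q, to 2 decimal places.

M_P − M_Q ≈ 12.98

Pogson: ΔM = −2.5 log₁₀(ratio) = −2.5 log₁₀(156000) = −2.5 × 5.1931 = -12.983
Star Q is brighter so has the smaller magnitude: M_P − M_Q is positive.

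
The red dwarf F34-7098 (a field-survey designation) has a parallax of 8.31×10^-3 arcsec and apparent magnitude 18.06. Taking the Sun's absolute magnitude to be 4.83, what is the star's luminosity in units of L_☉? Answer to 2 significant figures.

L/L_☉ ≈ 7.4×10^-4

d = 1/p = 1/8.31×10^-3″ = 120.3 pc
M = m − 5 log₁₀ d + 5 = 18.06 − 5·2.0804 + 5 = 12.658
M − M_☉ = 12.658 − 4.83 = 7.828
L/L_☉ = 10^(−0.4 × 7.828) = 7.393×10^-4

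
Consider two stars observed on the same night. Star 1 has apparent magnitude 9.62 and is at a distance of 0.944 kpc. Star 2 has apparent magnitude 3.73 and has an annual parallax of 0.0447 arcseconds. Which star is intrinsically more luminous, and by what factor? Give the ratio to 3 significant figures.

Star 1: d = 0.944 kpc = 944.0 pc
Star 1: M = m − 5 log₁₀ d + 5 = 9.62 − 5·2.9750 + 5 = -0.255
Star 2: d = 1/p = 1/0.0447″ = 22.37 pc
Star 2: M = m − 5 log₁₀ d + 5 = 3.73 − 5·1.3497 + 5 = 1.982
ΔM = M_1 − M_2 = -0.255 − (1.982) = -2.236; smaller M is more luminous → Star 1.
L ratio = 10^(0.4 |ΔM|) = 10^0.895 = 7.844

Star 1 is more luminous, by a factor of 7.84.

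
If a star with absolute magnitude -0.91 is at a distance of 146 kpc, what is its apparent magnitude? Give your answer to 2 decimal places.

m ≈ 19.91

d = 146 kpc = 146000 pc
m = M + 5 log₁₀ d − 5 = -0.91 + 5·5.1644 − 5 = 19.912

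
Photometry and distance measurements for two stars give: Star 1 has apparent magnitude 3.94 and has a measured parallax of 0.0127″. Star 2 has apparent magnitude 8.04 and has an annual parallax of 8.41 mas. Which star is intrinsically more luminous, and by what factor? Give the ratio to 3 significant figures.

Star 1 is more luminous, by a factor of 19.1.

Star 1: d = 1/p = 1/0.0127″ = 78.74 pc
Star 1: M = m − 5 log₁₀ d + 5 = 3.94 − 5·1.8962 + 5 = -0.541
Star 2: p = 8.41 mas = 8.41×10^-3″ → d = 1/p = 118.9 pc
Star 2: M = m − 5 log₁₀ d + 5 = 8.04 − 5·2.0752 + 5 = 2.664
ΔM = M_1 − M_2 = -0.541 − (2.664) = -3.205; smaller M is more luminous → Star 1.
L ratio = 10^(0.4 |ΔM|) = 10^1.282 = 19.14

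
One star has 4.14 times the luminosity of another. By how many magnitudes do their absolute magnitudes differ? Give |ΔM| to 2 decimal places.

|ΔM| ≈ 1.54

Pogson: ΔM = −2.5 log₁₀(ratio) = −2.5 log₁₀(4.14) = −2.5 × 0.6170 = -1.543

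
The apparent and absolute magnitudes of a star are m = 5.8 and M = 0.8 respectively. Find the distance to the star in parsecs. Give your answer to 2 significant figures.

μ = m − M = 5.000
m − M = 5 log₁₀ d − 5
log₁₀ d = (m − M)/5 + 1 = 2.0000
d = 10^2.0000 = 100.0 pc

d ≈ 100 pc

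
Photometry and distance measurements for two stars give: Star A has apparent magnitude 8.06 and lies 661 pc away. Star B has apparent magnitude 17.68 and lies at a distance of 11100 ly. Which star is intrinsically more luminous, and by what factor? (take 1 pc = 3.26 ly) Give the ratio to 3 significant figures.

Star A is more luminous, by a factor of 266.

Star A: M = m − 5 log₁₀ d + 5 = 8.06 − 5·2.8202 + 5 = -1.041
Star B: d = 11100 ly / 3.26 = 3405 pc
Star B: M = m − 5 log₁₀ d + 5 = 17.68 − 5·3.5321 + 5 = 5.019
ΔM = M_A − M_B = -1.041 − (5.019) = -6.060; smaller M is more luminous → Star A.
L ratio = 10^(0.4 |ΔM|) = 10^2.424 = 265.6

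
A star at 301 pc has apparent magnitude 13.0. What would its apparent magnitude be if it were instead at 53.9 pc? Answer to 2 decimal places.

Flux ∝ 1/d², so Δm = 5 log₁₀(d₂/d₁) = 5 log₁₀(53.9/301) = -3.735
m₂ = m₁ + Δm = 13.0 + (-3.735) = 9.265

m ≈ 9.27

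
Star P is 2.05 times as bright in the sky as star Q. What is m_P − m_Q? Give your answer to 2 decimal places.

Pogson: Δm = −2.5 log₁₀(ratio) = −2.5 log₁₀(2.05) = −2.5 × 0.3118 = -0.779
Star P is brighter, so it has the smaller magnitude: the difference is negative.

m_P − m_Q ≈ -0.78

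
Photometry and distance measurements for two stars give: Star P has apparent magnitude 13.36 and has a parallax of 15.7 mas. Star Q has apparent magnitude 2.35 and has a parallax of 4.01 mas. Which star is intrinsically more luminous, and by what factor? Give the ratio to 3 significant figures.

Star Q is more luminous, by a factor of 389000.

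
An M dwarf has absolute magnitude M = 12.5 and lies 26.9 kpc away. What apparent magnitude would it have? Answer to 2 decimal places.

m ≈ 29.65

d = 26.9 kpc = 26900 pc
m = M + 5 log₁₀ d − 5 = 12.5 + 5·4.4298 − 5 = 29.649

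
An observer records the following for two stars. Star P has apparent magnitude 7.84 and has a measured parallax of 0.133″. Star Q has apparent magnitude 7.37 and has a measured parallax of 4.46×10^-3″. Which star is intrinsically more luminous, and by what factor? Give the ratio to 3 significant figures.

Star P: d = 1/p = 1/0.133″ = 7.519 pc
Star P: M = m − 5 log₁₀ d + 5 = 7.84 − 5·0.8761 + 5 = 8.459
Star Q: d = 1/p = 1/4.46×10^-3″ = 224.2 pc
Star Q: M = m − 5 log₁₀ d + 5 = 7.37 − 5·2.3507 + 5 = 0.617
ΔM = M_P − M_Q = 8.459 − (0.617) = 7.843; smaller M is more luminous → Star Q.
L ratio = 10^(0.4 |ΔM|) = 10^3.137 = 1371

Star Q is more luminous, by a factor of 1370.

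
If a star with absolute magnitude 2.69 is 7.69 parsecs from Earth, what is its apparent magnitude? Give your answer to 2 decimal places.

m ≈ 2.12

m = M + 5 log₁₀ d − 5 = 2.69 + 5·0.8859 − 5 = 2.120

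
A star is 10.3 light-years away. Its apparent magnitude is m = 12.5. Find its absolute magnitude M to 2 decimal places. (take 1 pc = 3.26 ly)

M ≈ 15.00

d = 10.3 ly / 3.26 = 3.160 pc
5 log₁₀(d/10 pc) = 5 log₁₀(3.160) − 5 = -2.502
M = m − 5 log₁₀(d/10) = 12.5 + 2.502 = 15.002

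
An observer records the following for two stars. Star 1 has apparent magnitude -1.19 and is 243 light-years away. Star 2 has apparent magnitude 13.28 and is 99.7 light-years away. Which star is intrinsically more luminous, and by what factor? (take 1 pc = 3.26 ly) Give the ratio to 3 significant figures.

Star 1: d = 243 ly / 3.26 = 74.54 pc
Star 1: M = m − 5 log₁₀ d + 5 = -1.19 − 5·1.8724 + 5 = -5.552
Star 2: d = 99.7 ly / 3.26 = 30.58 pc
Star 2: M = m − 5 log₁₀ d + 5 = 13.28 − 5·1.4855 + 5 = 10.853
ΔM = M_1 − M_2 = -5.552 − (10.853) = -16.405; smaller M is more luminous → Star 1.
L ratio = 10^(0.4 |ΔM|) = 10^6.562 = 3.646×10^6

Star 1 is more luminous, by a factor of 3.65×10^6.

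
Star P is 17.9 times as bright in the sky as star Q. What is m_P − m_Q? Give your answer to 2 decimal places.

Pogson: Δm = −2.5 log₁₀(ratio) = −2.5 log₁₀(17.9) = −2.5 × 1.2529 = -3.132
Star P is brighter, so it has the smaller magnitude: the difference is negative.

m_P − m_Q ≈ -3.13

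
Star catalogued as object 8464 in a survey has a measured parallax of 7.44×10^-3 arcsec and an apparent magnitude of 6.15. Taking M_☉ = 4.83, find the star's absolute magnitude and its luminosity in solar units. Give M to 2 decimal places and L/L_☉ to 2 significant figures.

M ≈ 0.51; L/L_☉ ≈ 54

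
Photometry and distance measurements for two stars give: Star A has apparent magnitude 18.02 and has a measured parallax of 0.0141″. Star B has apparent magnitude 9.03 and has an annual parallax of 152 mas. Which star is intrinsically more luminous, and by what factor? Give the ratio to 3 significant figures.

Star B is more luminous, by a factor of 33.9.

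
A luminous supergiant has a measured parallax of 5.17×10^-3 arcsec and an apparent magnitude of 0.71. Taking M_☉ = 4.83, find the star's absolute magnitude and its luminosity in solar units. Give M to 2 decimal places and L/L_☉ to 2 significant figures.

d = 1/p = 1/5.17×10^-3″ = 193.4 pc
M = m − 5 log₁₀ d + 5 = 0.71 − 5·2.2865 + 5 = -5.723
M − M_☉ = -5.723 − 4.83 = -10.553
L/L_☉ = 10^(−0.4 × -10.553) = 16630

M ≈ -5.72; L/L_☉ ≈ 17000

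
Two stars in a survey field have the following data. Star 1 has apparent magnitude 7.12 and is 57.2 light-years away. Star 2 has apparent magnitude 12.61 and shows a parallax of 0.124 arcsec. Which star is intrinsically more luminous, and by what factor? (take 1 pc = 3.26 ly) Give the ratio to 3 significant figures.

Star 1: d = 57.2 ly / 3.26 = 17.55 pc
Star 1: M = m − 5 log₁₀ d + 5 = 7.12 − 5·1.2442 + 5 = 5.899
Star 2: d = 1/p = 1/0.124″ = 8.065 pc
Star 2: M = m − 5 log₁₀ d + 5 = 12.61 − 5·0.9066 + 5 = 13.077
ΔM = M_1 − M_2 = 5.899 − (13.077) = -7.178; smaller M is more luminous → Star 1.
L ratio = 10^(0.4 |ΔM|) = 10^2.871 = 743.4

Star 1 is more luminous, by a factor of 743.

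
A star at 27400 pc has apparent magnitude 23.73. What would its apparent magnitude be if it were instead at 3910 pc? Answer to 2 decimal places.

m ≈ 19.50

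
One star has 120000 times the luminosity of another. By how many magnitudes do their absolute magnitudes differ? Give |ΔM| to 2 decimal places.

Pogson: ΔM = −2.5 log₁₀(ratio) = −2.5 log₁₀(120000) = −2.5 × 5.0792 = -12.698

|ΔM| ≈ 12.70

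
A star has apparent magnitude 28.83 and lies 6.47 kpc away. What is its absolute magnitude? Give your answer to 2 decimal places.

M ≈ 14.78

d = 6.47 kpc = 6470 pc
5 log₁₀(d/10 pc) = 5 log₁₀(6470) − 5 = 14.055
M = m − 5 log₁₀(d/10) = 28.83 − 14.055 = 14.775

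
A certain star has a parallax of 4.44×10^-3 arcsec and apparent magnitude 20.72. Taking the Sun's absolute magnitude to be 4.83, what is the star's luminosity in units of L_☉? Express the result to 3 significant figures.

L/L_☉ ≈ 2.23×10^-4

d = 1/p = 1/4.44×10^-3″ = 225.2 pc
M = m − 5 log₁₀ d + 5 = 20.72 − 5·2.3526 + 5 = 13.957
M − M_☉ = 13.957 − 4.83 = 9.127
L/L_☉ = 10^(−0.4 × 9.127) = 2.235×10^-4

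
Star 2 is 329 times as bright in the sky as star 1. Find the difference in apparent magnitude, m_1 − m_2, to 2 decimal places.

m_1 − m_2 ≈ 6.29

Pogson: Δm = −2.5 log₁₀(ratio) = −2.5 log₁₀(329) = −2.5 × 2.5172 = -6.293
Star 2 is brighter so has the smaller magnitude: m_1 − m_2 is positive.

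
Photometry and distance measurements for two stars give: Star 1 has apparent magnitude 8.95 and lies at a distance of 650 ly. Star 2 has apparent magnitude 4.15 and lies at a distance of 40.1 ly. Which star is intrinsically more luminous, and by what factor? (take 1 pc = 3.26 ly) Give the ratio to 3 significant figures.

Star 1: d = 650 ly / 3.26 = 199.4 pc
Star 1: M = m − 5 log₁₀ d + 5 = 8.95 − 5·2.2997 + 5 = 2.452
Star 2: d = 40.1 ly / 3.26 = 12.30 pc
Star 2: M = m − 5 log₁₀ d + 5 = 4.15 − 5·1.0899 + 5 = 3.700
ΔM = M_1 − M_2 = 2.452 − (3.700) = -1.249; smaller M is more luminous → Star 1.
L ratio = 10^(0.4 |ΔM|) = 10^0.500 = 3.159

Star 1 is more luminous, by a factor of 3.16.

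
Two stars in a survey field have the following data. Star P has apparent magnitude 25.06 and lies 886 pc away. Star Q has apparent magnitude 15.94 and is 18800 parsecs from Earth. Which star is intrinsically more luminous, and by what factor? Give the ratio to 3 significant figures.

Star Q is more luminous, by a factor of 2.00×10^6.

Star P: M = m − 5 log₁₀ d + 5 = 25.06 − 5·2.9474 + 5 = 15.323
Star Q: M = m − 5 log₁₀ d + 5 = 15.94 − 5·4.2742 + 5 = -0.431
ΔM = M_P − M_Q = 15.323 − (-0.431) = 15.754; smaller M is more luminous → Star Q.
L ratio = 10^(0.4 |ΔM|) = 10^6.301 = 2.002×10^6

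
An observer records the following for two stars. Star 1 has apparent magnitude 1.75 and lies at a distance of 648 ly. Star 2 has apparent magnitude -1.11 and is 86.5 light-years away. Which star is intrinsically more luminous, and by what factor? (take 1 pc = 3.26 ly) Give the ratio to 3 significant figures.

Star 1: d = 648 ly / 3.26 = 198.8 pc
Star 1: M = m − 5 log₁₀ d + 5 = 1.75 − 5·2.2984 + 5 = -4.742
Star 2: d = 86.5 ly / 3.26 = 26.53 pc
Star 2: M = m − 5 log₁₀ d + 5 = -1.11 − 5·1.4238 + 5 = -3.229
ΔM = M_1 − M_2 = -4.742 − (-3.229) = -1.513; smaller M is more luminous → Star 1.
L ratio = 10^(0.4 |ΔM|) = 10^0.605 = 4.028

Star 1 is more luminous, by a factor of 4.03.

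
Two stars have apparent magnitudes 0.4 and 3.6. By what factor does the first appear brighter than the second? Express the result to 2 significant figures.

Magnitude difference = -3.2
Flux ratio = 10^(−0.4 Δm) = 10^(−0.4 × -3.2) = 10^1.280 = 19.05

19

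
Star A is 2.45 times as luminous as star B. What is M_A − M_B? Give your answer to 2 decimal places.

M_A − M_B ≈ -0.97

Pogson: ΔM = −2.5 log₁₀(ratio) = −2.5 log₁₀(2.45) = −2.5 × 0.3892 = -0.973
Star A is brighter, so it has the smaller magnitude: the difference is negative.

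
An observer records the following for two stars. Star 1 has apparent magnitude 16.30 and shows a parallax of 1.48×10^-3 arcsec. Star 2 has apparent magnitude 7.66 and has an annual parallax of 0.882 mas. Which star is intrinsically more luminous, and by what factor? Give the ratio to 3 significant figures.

Star 2 is more luminous, by a factor of 8050.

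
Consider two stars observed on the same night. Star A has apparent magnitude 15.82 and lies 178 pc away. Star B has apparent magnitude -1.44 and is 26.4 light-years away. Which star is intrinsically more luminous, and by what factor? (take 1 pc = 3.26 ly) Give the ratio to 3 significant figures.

Star A: M = m − 5 log₁₀ d + 5 = 15.82 − 5·2.2504 + 5 = 9.568
Star B: d = 26.4 ly / 3.26 = 8.098 pc
Star B: M = m − 5 log₁₀ d + 5 = -1.44 − 5·0.9084 + 5 = -0.982
ΔM = M_A − M_B = 9.568 − (-0.982) = 10.550; smaller M is more luminous → Star B.
L ratio = 10^(0.4 |ΔM|) = 10^4.220 = 16590

Star B is more luminous, by a factor of 16600.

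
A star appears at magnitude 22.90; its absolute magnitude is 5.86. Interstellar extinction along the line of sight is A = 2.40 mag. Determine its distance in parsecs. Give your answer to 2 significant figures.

d ≈ 8500 pc

m − M = 5 log₁₀(d/10 pc) + A  ⇒  22.90 − (5.86) − 2.40 = 5 log₁₀(d/10)
14.640 = 5 log₁₀(d/10)
log₁₀ d = (m − M − A)/5 + 1 = 3.9280
d = 10^3.9280 = 8472 pc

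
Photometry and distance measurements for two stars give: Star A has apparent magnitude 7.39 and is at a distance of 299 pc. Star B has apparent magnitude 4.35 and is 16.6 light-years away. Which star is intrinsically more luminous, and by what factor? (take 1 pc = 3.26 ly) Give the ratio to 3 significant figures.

Star A: M = m − 5 log₁₀ d + 5 = 7.39 − 5·2.4757 + 5 = 0.012
Star B: d = 16.6 ly / 3.26 = 5.092 pc
Star B: M = m − 5 log₁₀ d + 5 = 4.35 − 5·0.7069 + 5 = 5.816
ΔM = M_A − M_B = 0.012 − (5.816) = -5.804; smaller M is more luminous → Star A.
L ratio = 10^(0.4 |ΔM|) = 10^2.322 = 209.7

Star A is more luminous, by a factor of 210.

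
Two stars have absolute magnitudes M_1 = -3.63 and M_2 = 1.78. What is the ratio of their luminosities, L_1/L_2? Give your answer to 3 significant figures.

L_1/L_2 ≈ 146

ΔM = M_1 − M_2 = -5.41
L_1/L_2 = 10^(−0.4 ΔM) = 10^2.164 = 145.9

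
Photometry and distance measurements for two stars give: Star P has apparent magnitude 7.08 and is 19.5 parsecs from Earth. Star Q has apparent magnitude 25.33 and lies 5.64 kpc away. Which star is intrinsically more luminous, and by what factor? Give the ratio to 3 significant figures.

Star P is more luminous, by a factor of 239.

Star P: M = m − 5 log₁₀ d + 5 = 7.08 − 5·1.2900 + 5 = 5.630
Star Q: d = 5.64 kpc = 5640 pc
Star Q: M = m − 5 log₁₀ d + 5 = 25.33 − 5·3.7513 + 5 = 11.574
ΔM = M_P − M_Q = 5.630 − (11.574) = -5.944; smaller M is more luminous → Star P.
L ratio = 10^(0.4 |ΔM|) = 10^2.378 = 238.5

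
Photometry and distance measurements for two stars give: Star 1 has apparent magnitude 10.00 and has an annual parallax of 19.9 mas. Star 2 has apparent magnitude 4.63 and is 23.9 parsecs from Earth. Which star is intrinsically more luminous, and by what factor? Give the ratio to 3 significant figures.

Star 1: p = 19.9 mas = 0.0199″ → d = 1/p = 50.25 pc
Star 1: M = m − 5 log₁₀ d + 5 = 10.00 − 5·1.7011 + 5 = 6.494
Star 2: M = m − 5 log₁₀ d + 5 = 4.63 − 5·1.3784 + 5 = 2.738
ΔM = M_1 − M_2 = 6.494 − (2.738) = 3.756; smaller M is more luminous → Star 2.
L ratio = 10^(0.4 |ΔM|) = 10^1.503 = 31.81

Star 2 is more luminous, by a factor of 31.8.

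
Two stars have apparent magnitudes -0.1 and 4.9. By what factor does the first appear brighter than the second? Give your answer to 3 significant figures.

100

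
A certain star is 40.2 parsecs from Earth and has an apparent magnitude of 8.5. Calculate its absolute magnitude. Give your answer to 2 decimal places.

M ≈ 5.48

5 log₁₀(d/10 pc) = 5 log₁₀(40.20) − 5 = 3.021
M = m − 5 log₁₀(d/10) = 8.5 − 3.021 = 5.479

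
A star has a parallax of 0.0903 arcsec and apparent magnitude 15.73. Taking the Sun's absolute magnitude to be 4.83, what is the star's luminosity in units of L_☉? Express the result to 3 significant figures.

L/L_☉ ≈ 5.35×10^-5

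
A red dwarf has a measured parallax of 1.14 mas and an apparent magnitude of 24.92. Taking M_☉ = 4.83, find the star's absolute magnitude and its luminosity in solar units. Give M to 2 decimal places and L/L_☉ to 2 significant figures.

M ≈ 15.20; L/L_☉ ≈ 7.1×10^-5

d = 1/p = 1000/1.14 mas = 877.2 pc
M = m − 5 log₁₀ d + 5 = 24.92 − 5·2.9431 + 5 = 15.205
M − M_☉ = 15.205 − 4.83 = 10.375
L/L_☉ = 10^(−0.4 × 10.375) = 7.083×10^-5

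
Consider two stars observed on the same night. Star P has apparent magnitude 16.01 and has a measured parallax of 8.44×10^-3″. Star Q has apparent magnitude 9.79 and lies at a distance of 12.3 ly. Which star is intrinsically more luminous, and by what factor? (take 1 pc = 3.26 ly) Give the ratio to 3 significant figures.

Star P is more luminous, by a factor of 3.21.

Star P: d = 1/p = 1/8.44×10^-3″ = 118.5 pc
Star P: M = m − 5 log₁₀ d + 5 = 16.01 − 5·2.0737 + 5 = 10.642
Star Q: d = 12.3 ly / 3.26 = 3.773 pc
Star Q: M = m − 5 log₁₀ d + 5 = 9.79 − 5·0.5767 + 5 = 11.907
ΔM = M_P − M_Q = 10.642 − (11.907) = -1.265; smaller M is more luminous → Star P.
L ratio = 10^(0.4 |ΔM|) = 10^0.506 = 3.206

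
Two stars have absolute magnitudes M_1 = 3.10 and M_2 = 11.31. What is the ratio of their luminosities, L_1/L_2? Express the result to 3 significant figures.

ΔM = M_1 − M_2 = -8.21
L_1/L_2 = 10^(−0.4 ΔM) = 10^3.284 = 1923

L_1/L_2 ≈ 1920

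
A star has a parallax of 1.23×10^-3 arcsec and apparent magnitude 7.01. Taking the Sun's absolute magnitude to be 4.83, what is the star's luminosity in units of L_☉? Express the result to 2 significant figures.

L/L_☉ ≈ 890

d = 1/p = 1/1.23×10^-3″ = 813.0 pc
M = m − 5 log₁₀ d + 5 = 7.01 − 5·2.9101 + 5 = -2.540
M − M_☉ = -2.540 − 4.83 = -7.370
L/L_☉ = 10^(−0.4 × -7.370) = 887.5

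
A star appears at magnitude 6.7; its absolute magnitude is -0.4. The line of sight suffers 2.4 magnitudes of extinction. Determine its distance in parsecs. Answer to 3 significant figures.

d ≈ 87.1 pc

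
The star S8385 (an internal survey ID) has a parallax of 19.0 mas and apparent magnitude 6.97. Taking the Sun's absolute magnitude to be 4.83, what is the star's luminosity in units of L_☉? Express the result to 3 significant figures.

L/L_☉ ≈ 3.86

d = 1/p = 1000/19.0 mas = 52.63 pc
M = m − 5 log₁₀ d + 5 = 6.97 − 5·1.7212 + 5 = 3.364
M − M_☉ = 3.364 − 4.83 = -1.466
L/L_☉ = 10^(−0.4 × -1.466) = 3.859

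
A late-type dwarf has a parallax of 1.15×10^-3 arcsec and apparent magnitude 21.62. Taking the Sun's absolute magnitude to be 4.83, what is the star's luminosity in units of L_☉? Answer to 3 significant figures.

d = 1/p = 1/1.15×10^-3″ = 869.6 pc
M = m − 5 log₁₀ d + 5 = 21.62 − 5·2.9393 + 5 = 11.923
M − M_☉ = 11.923 − 4.83 = 7.093
L/L_☉ = 10^(−0.4 × 7.093) = 1.454×10^-3

L/L_☉ ≈ 1.45×10^-3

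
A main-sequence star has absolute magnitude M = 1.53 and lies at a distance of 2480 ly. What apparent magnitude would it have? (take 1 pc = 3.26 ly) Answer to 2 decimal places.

d = 2480 ly / 3.26 = 760.7 pc
m = M + 5 log₁₀ d − 5 = 1.53 + 5·2.8812 − 5 = 10.936

m ≈ 10.94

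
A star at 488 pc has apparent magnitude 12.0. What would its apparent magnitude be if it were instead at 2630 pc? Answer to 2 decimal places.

Flux ∝ 1/d², so Δm = 5 log₁₀(d₂/d₁) = 5 log₁₀(2630/488) = 3.658
m₂ = m₁ + Δm = 12.0 + (3.658) = 15.658

m ≈ 15.66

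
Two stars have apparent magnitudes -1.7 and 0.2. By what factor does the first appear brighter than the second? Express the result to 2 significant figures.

Δm = -1.7 − (0.2) = -1.9
Flux ratio = 10^(−0.4 Δm) = 10^(−0.4 × -1.9) = 10^0.760 = 5.754

5.8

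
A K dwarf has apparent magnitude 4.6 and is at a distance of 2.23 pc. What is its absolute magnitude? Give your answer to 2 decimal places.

5 log₁₀(d/10 pc) = 5 log₁₀(2.230) − 5 = -3.258
M = m − 5 log₁₀(d/10) = 4.6 + 3.258 = 7.858

M ≈ 7.86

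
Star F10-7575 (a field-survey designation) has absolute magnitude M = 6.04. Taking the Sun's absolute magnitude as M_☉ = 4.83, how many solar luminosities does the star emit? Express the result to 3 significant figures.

L/L_☉ ≈ 0.328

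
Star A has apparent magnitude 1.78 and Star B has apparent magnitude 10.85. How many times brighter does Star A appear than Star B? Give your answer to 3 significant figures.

Δm = 1.78 − (10.85) = -9.07
Flux ratio = 10^(−0.4 Δm) = 10^(−0.4 × -9.07) = 10^3.628 = 4246

4250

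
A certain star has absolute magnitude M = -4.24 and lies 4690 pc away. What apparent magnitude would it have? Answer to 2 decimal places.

m ≈ 9.12

m = M + 5 log₁₀ d − 5 = -4.24 + 5·3.6712 − 5 = 9.116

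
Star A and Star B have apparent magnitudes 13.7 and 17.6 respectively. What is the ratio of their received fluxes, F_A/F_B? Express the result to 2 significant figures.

Magnitude difference = -3.9
Flux ratio = 10^(−0.4 Δm) = 10^(−0.4 × -3.9) = 10^1.560 = 36.31

F_A/F_B ≈ 36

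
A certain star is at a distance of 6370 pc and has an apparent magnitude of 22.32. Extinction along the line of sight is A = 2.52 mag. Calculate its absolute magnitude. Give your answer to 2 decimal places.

5 log₁₀(d/10 pc) = 5 log₁₀(6370) − 5 = 14.021
M = m − 5 log₁₀(d/10) − A = 22.32 − 14.021 − 2.52 = 5.779

M ≈ 5.78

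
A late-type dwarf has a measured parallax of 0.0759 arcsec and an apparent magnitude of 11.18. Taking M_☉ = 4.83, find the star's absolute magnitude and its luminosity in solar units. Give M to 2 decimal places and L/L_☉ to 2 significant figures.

M ≈ 10.58; L/L_☉ ≈ 5.0×10^-3

d = 1/p = 1/0.0759″ = 13.18 pc
M = m − 5 log₁₀ d + 5 = 11.18 − 5·1.1198 + 5 = 10.581
M − M_☉ = 10.581 − 4.83 = 5.751
L/L_☉ = 10^(−0.4 × 5.751) = 5.006×10^-3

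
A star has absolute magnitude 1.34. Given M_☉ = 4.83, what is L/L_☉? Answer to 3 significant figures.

M − M_☉ = 1.34 − 4.83 = -3.490
L/L_☉ = 10^(−0.4 (M − M_☉)) = 10^1.396 = 24.89

L/L_☉ ≈ 24.9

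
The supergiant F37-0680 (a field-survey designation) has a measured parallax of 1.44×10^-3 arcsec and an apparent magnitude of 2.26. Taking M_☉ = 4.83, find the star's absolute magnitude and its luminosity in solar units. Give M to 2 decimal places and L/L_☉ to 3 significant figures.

d = 1/p = 1/1.44×10^-3″ = 694.4 pc
M = m − 5 log₁₀ d + 5 = 2.26 − 5·2.8416 + 5 = -6.948
M − M_☉ = -6.948 − 4.83 = -11.778
L/L_☉ = 10^(−0.4 × -11.778) = 51440

M ≈ -6.95; L/L_☉ ≈ 51400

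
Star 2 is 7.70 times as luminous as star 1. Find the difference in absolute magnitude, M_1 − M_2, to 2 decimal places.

M_1 − M_2 ≈ 2.22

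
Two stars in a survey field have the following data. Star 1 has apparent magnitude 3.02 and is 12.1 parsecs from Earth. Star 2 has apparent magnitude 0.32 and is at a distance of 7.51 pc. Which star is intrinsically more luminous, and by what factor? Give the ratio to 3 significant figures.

Star 1: M = m − 5 log₁₀ d + 5 = 3.02 − 5·1.0828 + 5 = 2.606
Star 2: M = m − 5 log₁₀ d + 5 = 0.32 − 5·0.8756 + 5 = 0.942
ΔM = M_1 − M_2 = 2.606 − (0.942) = 1.664; smaller M is more luminous → Star 2.
L ratio = 10^(0.4 |ΔM|) = 10^0.666 = 4.631

Star 2 is more luminous, by a factor of 4.63.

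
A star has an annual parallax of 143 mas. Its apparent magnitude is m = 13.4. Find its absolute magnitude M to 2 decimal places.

p = 143 mas = 0.143″ → d = 1/p = 6.993 pc
5 log₁₀(d/10 pc) = 5 log₁₀(6.993) − 5 = -0.777
M = m − 5 log₁₀(d/10) = 13.4 + 0.777 = 14.177

M ≈ 14.18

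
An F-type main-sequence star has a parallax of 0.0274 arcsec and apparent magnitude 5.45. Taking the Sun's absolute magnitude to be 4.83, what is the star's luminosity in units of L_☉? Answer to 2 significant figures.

L/L_☉ ≈ 7.5

d = 1/p = 1/0.0274″ = 36.50 pc
M = m − 5 log₁₀ d + 5 = 5.45 − 5·1.5622 + 5 = 2.639
M − M_☉ = 2.639 − 4.83 = -2.191
L/L_☉ = 10^(−0.4 × -2.191) = 7.525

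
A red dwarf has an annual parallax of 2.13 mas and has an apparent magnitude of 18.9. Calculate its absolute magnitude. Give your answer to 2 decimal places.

M ≈ 10.54

p = 2.13 mas = 2.13×10^-3″ → d = 1/p = 469.5 pc
5 log₁₀(d/10 pc) = 5 log₁₀(469.5) − 5 = 8.358
M = m − 5 log₁₀(d/10) = 18.9 − 8.358 = 10.542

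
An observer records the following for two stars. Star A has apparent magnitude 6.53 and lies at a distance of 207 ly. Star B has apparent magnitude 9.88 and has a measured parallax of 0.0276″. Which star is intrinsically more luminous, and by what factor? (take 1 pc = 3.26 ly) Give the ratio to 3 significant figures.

Star A is more luminous, by a factor of 67.2.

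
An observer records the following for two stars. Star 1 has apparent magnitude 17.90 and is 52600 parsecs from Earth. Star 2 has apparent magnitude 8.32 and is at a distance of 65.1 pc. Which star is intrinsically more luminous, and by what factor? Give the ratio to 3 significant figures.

Star 1: M = m − 5 log₁₀ d + 5 = 17.90 − 5·4.7210 + 5 = -0.705
Star 2: M = m − 5 log₁₀ d + 5 = 8.32 − 5·1.8136 + 5 = 4.252
ΔM = M_1 − M_2 = -0.705 − (4.252) = -4.957; smaller M is more luminous → Star 1.
L ratio = 10^(0.4 |ΔM|) = 10^1.983 = 96.12

Star 1 is more luminous, by a factor of 96.1.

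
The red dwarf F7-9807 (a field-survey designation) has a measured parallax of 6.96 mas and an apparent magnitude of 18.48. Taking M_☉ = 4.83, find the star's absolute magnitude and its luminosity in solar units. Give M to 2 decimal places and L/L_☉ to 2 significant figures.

d = 1/p = 1000/6.96 mas = 143.7 pc
M = m − 5 log₁₀ d + 5 = 18.48 − 5·2.1574 + 5 = 12.693
M − M_☉ = 12.693 − 4.83 = 7.863
L/L_☉ = 10^(−0.4 × 7.863) = 7.158×10^-4

M ≈ 12.69; L/L_☉ ≈ 7.2×10^-4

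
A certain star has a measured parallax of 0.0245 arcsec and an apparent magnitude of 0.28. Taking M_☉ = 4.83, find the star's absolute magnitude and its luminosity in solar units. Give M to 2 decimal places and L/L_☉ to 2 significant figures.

M ≈ -2.77; L/L_☉ ≈ 1100

d = 1/p = 1/0.0245″ = 40.82 pc
M = m − 5 log₁₀ d + 5 = 0.28 − 5·1.6108 + 5 = -2.774
M − M_☉ = -2.774 − 4.83 = -7.604
L/L_☉ = 10^(−0.4 × -7.604) = 1101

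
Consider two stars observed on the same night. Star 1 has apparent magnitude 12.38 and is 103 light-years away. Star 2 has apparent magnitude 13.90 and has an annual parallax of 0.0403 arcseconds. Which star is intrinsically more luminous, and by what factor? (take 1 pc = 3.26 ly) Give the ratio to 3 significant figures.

Star 1: d = 103 ly / 3.26 = 31.60 pc
Star 1: M = m − 5 log₁₀ d + 5 = 12.38 − 5·1.4996 + 5 = 9.882
Star 2: d = 1/p = 1/0.0403″ = 24.81 pc
Star 2: M = m − 5 log₁₀ d + 5 = 13.90 − 5·1.3947 + 5 = 11.927
ΔM = M_1 − M_2 = 9.882 − (11.927) = -2.045; smaller M is more luminous → Star 1.
L ratio = 10^(0.4 |ΔM|) = 10^0.818 = 6.574

Star 1 is more luminous, by a factor of 6.57.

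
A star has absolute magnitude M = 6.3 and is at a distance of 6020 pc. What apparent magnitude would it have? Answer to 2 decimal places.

m ≈ 20.20

m = M + 5 log₁₀ d − 5 = 6.3 + 5·3.7796 − 5 = 20.198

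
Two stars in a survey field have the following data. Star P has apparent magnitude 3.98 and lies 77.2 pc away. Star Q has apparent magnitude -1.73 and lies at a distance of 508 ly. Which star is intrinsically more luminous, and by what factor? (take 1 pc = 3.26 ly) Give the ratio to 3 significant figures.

Star Q is more luminous, by a factor of 784.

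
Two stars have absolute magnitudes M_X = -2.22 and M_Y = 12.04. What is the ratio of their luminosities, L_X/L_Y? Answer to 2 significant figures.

ΔM = M_X − M_Y = -14.26
L_X/L_Y = 10^(−0.4 ΔM) = 10^5.704 = 505800

L_X/L_Y ≈ 510000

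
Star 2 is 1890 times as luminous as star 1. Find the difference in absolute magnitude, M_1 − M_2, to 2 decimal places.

Pogson: ΔM = −2.5 log₁₀(ratio) = −2.5 log₁₀(1890) = −2.5 × 3.2765 = -8.191
Star 2 is brighter so has the smaller magnitude: M_1 − M_2 is positive.

M_1 − M_2 ≈ 8.19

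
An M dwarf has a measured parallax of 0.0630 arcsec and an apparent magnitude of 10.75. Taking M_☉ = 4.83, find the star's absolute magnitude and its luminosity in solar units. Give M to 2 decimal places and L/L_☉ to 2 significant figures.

d = 1/p = 1/0.0630″ = 15.87 pc
M = m − 5 log₁₀ d + 5 = 10.75 − 5·1.2007 + 5 = 9.747
M − M_☉ = 9.747 − 4.83 = 4.917
L/L_☉ = 10^(−0.4 × 4.917) = 0.01080

M ≈ 9.75; L/L_☉ ≈ 0.011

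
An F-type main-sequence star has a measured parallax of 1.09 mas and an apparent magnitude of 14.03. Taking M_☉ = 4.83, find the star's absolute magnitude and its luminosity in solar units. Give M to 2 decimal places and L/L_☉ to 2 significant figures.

M ≈ 4.22; L/L_☉ ≈ 1.8

d = 1/p = 1000/1.09 mas = 917.4 pc
M = m − 5 log₁₀ d + 5 = 14.03 − 5·2.9626 + 5 = 4.217
M − M_☉ = 4.217 − 4.83 = -0.613
L/L_☉ = 10^(−0.4 × -0.613) = 1.759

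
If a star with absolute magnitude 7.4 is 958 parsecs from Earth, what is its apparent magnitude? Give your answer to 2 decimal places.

m = M + 5 log₁₀ d − 5 = 7.4 + 5·2.9814 − 5 = 17.307

m ≈ 17.31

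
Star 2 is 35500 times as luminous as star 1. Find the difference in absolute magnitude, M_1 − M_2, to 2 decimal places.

Pogson: ΔM = −2.5 log₁₀(ratio) = −2.5 log₁₀(35500) = −2.5 × 4.5502 = -11.376
Star 2 is brighter so has the smaller magnitude: M_1 − M_2 is positive.

M_1 − M_2 ≈ 11.38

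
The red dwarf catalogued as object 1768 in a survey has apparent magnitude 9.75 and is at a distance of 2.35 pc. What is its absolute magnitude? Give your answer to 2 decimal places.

5 log₁₀(d/10 pc) = 5 log₁₀(2.350) − 5 = -3.145
M = m − 5 log₁₀(d/10) = 9.75 + 3.145 = 12.895

M ≈ 12.89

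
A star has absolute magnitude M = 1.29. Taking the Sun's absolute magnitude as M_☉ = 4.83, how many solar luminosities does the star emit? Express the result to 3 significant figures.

M − M_☉ = 1.29 − 4.83 = -3.540
L/L_☉ = 10^(−0.4 (M − M_☉)) = 10^1.416 = 26.06

L/L_☉ ≈ 26.1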